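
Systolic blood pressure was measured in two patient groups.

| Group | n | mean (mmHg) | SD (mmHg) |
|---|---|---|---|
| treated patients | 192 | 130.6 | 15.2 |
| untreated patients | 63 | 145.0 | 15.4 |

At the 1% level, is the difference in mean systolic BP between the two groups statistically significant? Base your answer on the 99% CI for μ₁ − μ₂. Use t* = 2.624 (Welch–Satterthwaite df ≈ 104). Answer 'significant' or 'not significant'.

significant

Per-group SEs: s₁/√n₁ = 15.2/√192 = 1.0970, s₂/√n₂ = 15.4/√63 = 1.9402.
Unpooled SE of the difference: √(1.203409 + 3.76437604) = 2.2289.
Margin of error = t* · SE = 2.624 × 2.2289 = 5.8486.
x̄₁ − x̄₂ = 130.6 − 145.0 = -14.4000.
CI: -14.4000 ± 5.8486 = (-20.2486, -8.5514).
The interval (-20.2486, -8.5514) does not contain 0, so the difference is significant.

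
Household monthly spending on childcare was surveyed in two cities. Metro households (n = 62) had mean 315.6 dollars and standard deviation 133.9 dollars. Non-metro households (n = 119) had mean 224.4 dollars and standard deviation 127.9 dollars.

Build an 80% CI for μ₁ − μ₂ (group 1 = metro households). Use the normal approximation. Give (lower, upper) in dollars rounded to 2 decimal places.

Per-group SEs: s₁/√n₁ = 133.9/√62 = 17.0053, s₂/√n₂ = 127.9/√119 = 11.7246.
Unpooled SE of the difference: √(289.18022809 + 137.46624516) = 20.6554.
Margin of error = z* · SE = 1.282 × 20.6554 = 26.4802.
x̄₁ − x̄₂ = 315.6 − 224.4 = 91.2000.
CI: 91.2000 ± 26.4802 = (64.72, 117.68).

(64.72, 117.68)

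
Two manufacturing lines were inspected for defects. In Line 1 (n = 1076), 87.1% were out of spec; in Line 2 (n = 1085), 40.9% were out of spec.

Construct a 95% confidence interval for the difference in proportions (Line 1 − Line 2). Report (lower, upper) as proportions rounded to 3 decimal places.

(0.427, 0.497)

Each SE is √(p̂(1−p̂)/n): √(0.8710·0.1290/1076) = 0.01022 and √(0.4090·0.5910/1085) = 0.01493.
SE(p̂₁ − p̂₂) = √(SE₁² + SE₂²) = √(0.0001044484 + 0.0002229049) = 0.01809, since the two samples are independent.
At 95% confidence z* = 1.960; margin = 1.960 × 0.01809 = 0.03546.
The difference is 0.8710 − 0.4090 = 0.4620, so the interval is 0.4620 ± 0.03546 = (0.427, 0.497).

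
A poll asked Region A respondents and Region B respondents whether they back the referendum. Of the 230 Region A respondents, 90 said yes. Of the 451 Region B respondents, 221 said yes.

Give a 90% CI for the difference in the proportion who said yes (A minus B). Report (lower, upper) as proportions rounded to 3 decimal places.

First, p̂₁ = 90/230 = 0.3913; p̂₂ = 221/451 = 0.4900.
The two standard errors are √(0.3913×0.6087/230) = 0.03218 and √(0.4900×0.5100/451) = 0.02354.
Because the samples are independent, SE_diff = √(0.03218² + 0.02354²) = 0.03987.
Using z* = 1.645 for 90%, ME = 1.645 × 0.03987 = 0.06559.
p̂₁ − p̂₂ = -0.0987; interval -0.0987 ± 0.06559 gives (-0.164, -0.033).

(-0.164, -0.033)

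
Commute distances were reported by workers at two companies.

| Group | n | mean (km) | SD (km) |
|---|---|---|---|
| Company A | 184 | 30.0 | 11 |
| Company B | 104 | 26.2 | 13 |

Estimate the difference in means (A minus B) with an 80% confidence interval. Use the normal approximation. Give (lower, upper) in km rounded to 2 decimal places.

(1.86, 5.74)

SE₁ = s₁/√n₁ = 11/√184 = 0.8109; SE₂ = 13/√104 = 1.2748.
Independent samples, unequal variances: SE_diff = √(SE₁² + SE₂²) = √(0.65755881 + 1.62511504) = 1.5109.
z* = 1.282, so margin of error = 1.282 × 1.5109 = 1.9370.
Difference in means = 30.0 − 26.2 = 3.8000.
3.8000 ± 1.9370 → (1.86, 5.74).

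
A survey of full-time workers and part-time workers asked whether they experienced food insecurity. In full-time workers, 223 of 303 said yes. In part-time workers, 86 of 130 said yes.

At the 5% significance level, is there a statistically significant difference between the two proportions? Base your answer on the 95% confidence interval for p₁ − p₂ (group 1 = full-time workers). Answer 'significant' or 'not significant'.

p̂₁ = 223/303 = 0.7360 and p̂₂ = 86/130 = 0.6615.
SE₁ = √(p̂₁(1−p̂₁)/n₁) = √(0.7360·0.2640/303) = 0.02532; SE₂ = √(0.6615·0.3385/130) = 0.04150.
Independent samples: SE of the difference = √(SE₁² + SE₂²) = √(0.0006411024 + 0.00172225) = 0.04861.
z* for 95% confidence is 1.960, so the margin of error is 1.960 × 0.04861 = 0.09528.
Point estimate p̂₁ − p̂₂ = 0.7360 − 0.6615 = 0.0745.
0.0745 ± 0.09528 → (-0.02078, 0.16978).
The interval (-0.02078, 0.16978) contains 0, so the difference is not significant.

not significant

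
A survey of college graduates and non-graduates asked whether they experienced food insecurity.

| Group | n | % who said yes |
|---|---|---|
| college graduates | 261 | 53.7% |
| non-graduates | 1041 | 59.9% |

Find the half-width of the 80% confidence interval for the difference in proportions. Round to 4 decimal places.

0.0441

Each SE is √(p̂(1−p̂)/n): √(0.5370·0.4630/261) = 0.03086 and √(0.5990·0.4010/1041) = 0.01519.
SE(p̂₁ − p̂₂) = √(SE₁² + SE₂²) = √(0.0009523396 + 0.0002307361) = 0.03440, since the two samples are independent.
At 80% confidence z* = 1.282; margin = 1.282 × 0.03440 = 0.04410.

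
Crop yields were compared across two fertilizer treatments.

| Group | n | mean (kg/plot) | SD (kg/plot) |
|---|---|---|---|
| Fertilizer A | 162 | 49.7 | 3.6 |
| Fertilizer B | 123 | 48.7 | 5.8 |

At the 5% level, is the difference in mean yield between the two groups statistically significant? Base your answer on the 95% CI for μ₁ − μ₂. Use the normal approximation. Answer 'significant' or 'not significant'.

Standard errors of each mean: 3.6/√162 = 0.2828 and 5.8/√123 = 0.5230.
SE(x̄₁ − x̄₂) = √(0.2828² + 0.5230²) = 0.5946 for independent samples with unequal variances.
With z* = 1.960, the margin is 1.960 × 0.5946 = 1.1654.
x̄₁ − x̄₂ = 49.7 − 48.7 = 1.0000; the interval is 1.0000 ± 1.1654 = (-0.1654, 2.1654).
The interval (-0.1654, 2.1654) contains 0, so the difference is not significant.

not significant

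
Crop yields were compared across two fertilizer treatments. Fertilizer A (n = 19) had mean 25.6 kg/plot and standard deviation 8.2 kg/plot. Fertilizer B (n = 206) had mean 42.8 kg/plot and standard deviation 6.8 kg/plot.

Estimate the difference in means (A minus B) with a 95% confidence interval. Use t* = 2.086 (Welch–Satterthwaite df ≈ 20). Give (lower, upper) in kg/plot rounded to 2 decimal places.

SE₁ = s₁/√n₁ = 8.2/√19 = 1.8812; SE₂ = 6.8/√206 = 0.4738.
Independent samples, unequal variances: SE_diff = √(SE₁² + SE₂²) = √(3.53891344 + 0.22448644) = 1.9399.
t* = 2.086, so margin of error = 2.086 × 1.9399 = 4.0466.
Difference in means = 25.6 − 42.8 = -17.2000.
-17.2000 ± 4.0466 → (-21.25, -13.15).

(-21.25, -13.15)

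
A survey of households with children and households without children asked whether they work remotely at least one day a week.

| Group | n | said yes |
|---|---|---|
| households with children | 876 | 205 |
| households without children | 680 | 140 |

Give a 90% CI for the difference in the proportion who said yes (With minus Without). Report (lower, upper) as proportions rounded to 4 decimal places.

p̂₁ = 205/876 = 0.2340 and p̂₂ = 140/680 = 0.2059.
SE₁ = √(p̂₁(1−p̂₁)/n₁) = √(0.2340·0.7660/876) = 0.01430; SE₂ = √(0.2059·0.7941/680) = 0.01551.
Independent samples: SE of the difference = √(SE₁² + SE₂²) = √(0.00020449 + 0.0002405601) = 0.02110.
z* for 90% confidence is 1.645, so the margin of error is 1.645 × 0.02110 = 0.03471.
Point estimate p̂₁ − p̂₂ = 0.2340 − 0.2059 = 0.0281.
0.0281 ± 0.03471 → (-0.0066, 0.0628).

(-0.0066, 0.0628)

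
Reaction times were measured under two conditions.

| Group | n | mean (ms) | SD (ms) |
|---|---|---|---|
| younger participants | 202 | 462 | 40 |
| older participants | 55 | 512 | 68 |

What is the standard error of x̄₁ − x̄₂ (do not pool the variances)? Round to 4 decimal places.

9.5913

Per-group SEs: s₁/√n₁ = 40/√202 = 2.8144, s₂/√n₂ = 68/√55 = 9.1691.
Unpooled SE of the difference: √(7.92084736 + 84.07239481) = 9.5913.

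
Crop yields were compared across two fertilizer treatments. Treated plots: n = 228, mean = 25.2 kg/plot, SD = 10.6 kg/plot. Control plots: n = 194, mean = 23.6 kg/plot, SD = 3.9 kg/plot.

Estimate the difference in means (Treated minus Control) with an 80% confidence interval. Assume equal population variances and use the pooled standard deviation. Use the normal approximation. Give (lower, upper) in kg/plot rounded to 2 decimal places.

Pooled variance s_p² = [227·10.6² + 193·3.9²] / (228+194−2) = 67.7173, so s_p = 8.2291.
SE_diff = s_p·√(1/n₁ + 1/n₂) = 8.2291·√(1/228 + 1/194) = 0.8038.
z* = 1.282; margin = 1.282 × 0.8038 = 1.0305.
Difference = 25.2 − 23.6 = 1.6000.
1.6000 ± 1.0305 → (0.57, 2.63).

(0.57, 2.63)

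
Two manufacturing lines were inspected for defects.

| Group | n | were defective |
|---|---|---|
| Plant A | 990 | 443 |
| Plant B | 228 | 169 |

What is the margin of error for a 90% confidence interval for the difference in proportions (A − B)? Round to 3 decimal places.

0.054

First, p̂₁ = 443/990 = 0.4475; p̂₂ = 169/228 = 0.7412.
The two standard errors are √(0.4475×0.5525/990) = 0.01580 and √(0.7412×0.2588/228) = 0.02901.
Because the samples are independent, SE_diff = √(0.01580² + 0.02901²) = 0.03303.
Using z* = 1.645 for 90%, ME = 1.645 × 0.03303 = 0.05433.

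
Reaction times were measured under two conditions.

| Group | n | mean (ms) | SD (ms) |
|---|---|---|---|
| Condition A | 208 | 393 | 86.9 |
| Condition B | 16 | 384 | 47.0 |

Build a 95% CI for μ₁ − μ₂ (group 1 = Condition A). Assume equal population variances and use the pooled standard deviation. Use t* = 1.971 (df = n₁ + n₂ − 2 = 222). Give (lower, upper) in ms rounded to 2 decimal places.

(-34.36, 52.36)

s_p = √[((n₁−1)s₁² + (n₂−1)s₂²)/(n₁+n₂−2)] = √[(207·86.9² + 15·47.0²)/222] = 84.7975.
SE = 84.7975·√(1/208 + 1/16) = 21.9996.
With t* = 1.971, margin = 1.971 × 21.9996 = 43.3612.
x̄₁ − x̄₂ = 393 − 384 = 9.0000; interval 9.0000 ± 43.3612 = (-34.36, 52.36).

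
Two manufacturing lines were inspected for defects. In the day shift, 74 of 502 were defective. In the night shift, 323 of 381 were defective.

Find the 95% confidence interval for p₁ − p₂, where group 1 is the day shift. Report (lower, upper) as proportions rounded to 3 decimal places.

Sample proportions: 74/502 = 0.1474, 323/381 = 0.8478.
Each SE is √(p̂(1−p̂)/n): √(0.1474·0.8526/502) = 0.01582 and √(0.8478·0.1522/381) = 0.01840.
SE(p̂₁ − p̂₂) = √(SE₁² + SE₂²) = √(0.0002502724 + 0.00033856) = 0.02427, since the two samples are independent.
At 95% confidence z* = 1.960; margin = 1.960 × 0.02427 = 0.04757.
The difference is 0.1474 − 0.8478 = -0.7004, so the interval is -0.7004 ± 0.04757 = (-0.748, -0.653).

(-0.748, -0.653)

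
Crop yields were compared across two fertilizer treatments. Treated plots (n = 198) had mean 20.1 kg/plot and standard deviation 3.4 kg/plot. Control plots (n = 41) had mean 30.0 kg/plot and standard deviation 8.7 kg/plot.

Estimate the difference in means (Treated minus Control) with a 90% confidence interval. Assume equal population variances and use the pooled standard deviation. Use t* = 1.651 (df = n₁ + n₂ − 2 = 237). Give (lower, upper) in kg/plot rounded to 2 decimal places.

s_p = √[((n₁−1)s₁² + (n₂−1)s₂²)/(n₁+n₂−2)] = √[(197·3.4² + 40·8.7²)/237] = 4.7311.
SE = 4.7311·√(1/198 + 1/41) = 0.8118.
With t* = 1.651, margin = 1.651 × 0.8118 = 1.3403.
x̄₁ − x̄₂ = 20.1 − 30.0 = -9.9000; interval -9.9000 ± 1.3403 = (-11.24, -8.56).

(-11.24, -8.56)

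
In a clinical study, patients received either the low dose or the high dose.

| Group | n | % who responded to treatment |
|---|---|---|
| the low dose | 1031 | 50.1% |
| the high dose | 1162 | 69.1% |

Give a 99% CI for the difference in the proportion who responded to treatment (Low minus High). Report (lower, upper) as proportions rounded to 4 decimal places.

The two standard errors are √(0.5010×0.4990/1031) = 0.01557 and √(0.6910×0.3090/1162) = 0.01356.
Because the samples are independent, SE_diff = √(0.01557² + 0.01356²) = 0.02065.
Using z* = 2.576 for 99%, ME = 2.576 × 0.02065 = 0.05319.
p̂₁ − p̂₂ = -0.1900; interval -0.1900 ± 0.05319 gives (-0.2432, -0.1368).

(-0.2432, -0.1368)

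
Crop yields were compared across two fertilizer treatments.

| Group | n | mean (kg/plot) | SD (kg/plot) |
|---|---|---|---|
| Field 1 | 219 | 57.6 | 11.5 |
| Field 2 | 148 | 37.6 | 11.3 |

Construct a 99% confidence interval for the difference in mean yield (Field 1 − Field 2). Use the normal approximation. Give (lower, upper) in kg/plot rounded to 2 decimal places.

Per-group SEs: s₁/√n₁ = 11.5/√219 = 0.7771, s₂/√n₂ = 11.3/√148 = 0.9289.
Unpooled SE of the difference: √(0.60388441 + 0.86285521) = 1.2111.
Margin of error = z* · SE = 2.576 × 1.2111 = 3.1198.
x̄₁ − x̄₂ = 57.6 − 37.6 = 20.0000.
CI: 20.0000 ± 3.1198 = (16.88, 23.12).

(16.88, 23.12)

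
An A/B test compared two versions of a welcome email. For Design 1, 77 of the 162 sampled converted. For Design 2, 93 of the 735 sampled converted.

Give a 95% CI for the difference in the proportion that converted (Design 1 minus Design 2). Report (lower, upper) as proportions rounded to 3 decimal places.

Sample proportions: 77/162 = 0.4753, 93/735 = 0.1265.
Each SE is √(p̂(1−p̂)/n): √(0.4753·0.5247/162) = 0.03924 and √(0.1265·0.8735/735) = 0.01226.
SE(p̂₁ − p̂₂) = √(SE₁² + SE₂²) = √(0.0015397776 + 0.0001503076) = 0.04111, since the two samples are independent.
At 95% confidence z* = 1.960; margin = 1.960 × 0.04111 = 0.08058.
The difference is 0.4753 − 0.1265 = 0.3488, so the interval is 0.3488 ± 0.08058 = (0.268, 0.429).

(0.268, 0.429)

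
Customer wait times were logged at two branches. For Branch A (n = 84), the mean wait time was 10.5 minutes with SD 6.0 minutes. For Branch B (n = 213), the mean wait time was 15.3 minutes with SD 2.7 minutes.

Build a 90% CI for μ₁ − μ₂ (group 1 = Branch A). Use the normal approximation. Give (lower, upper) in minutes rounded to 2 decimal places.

(-5.92, -3.68)

Standard errors of each mean: 6.0/√84 = 0.6547 and 2.7/√213 = 0.1850.
SE(x̄₁ − x̄₂) = √(0.6547² + 0.1850²) = 0.6803 for independent samples with unequal variances.
With z* = 1.645, the margin is 1.645 × 0.6803 = 1.1191.
x̄₁ − x̄₂ = 10.5 − 15.3 = -4.8000; the interval is -4.8000 ± 1.1191 = (-5.92, -3.68).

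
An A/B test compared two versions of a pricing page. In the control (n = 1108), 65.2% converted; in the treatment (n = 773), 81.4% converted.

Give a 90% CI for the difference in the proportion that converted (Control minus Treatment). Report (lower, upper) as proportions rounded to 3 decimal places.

(-0.195, -0.129)

The two standard errors are √(0.6520×0.3480/1108) = 0.01431 and √(0.8140×0.1860/773) = 0.01400.
Because the samples are independent, SE_diff = √(0.01431² + 0.01400²) = 0.02002.
Using z* = 1.645 for 90%, ME = 1.645 × 0.02002 = 0.03293.
p̂₁ − p̂₂ = -0.1620; interval -0.1620 ± 0.03293 gives (-0.195, -0.129).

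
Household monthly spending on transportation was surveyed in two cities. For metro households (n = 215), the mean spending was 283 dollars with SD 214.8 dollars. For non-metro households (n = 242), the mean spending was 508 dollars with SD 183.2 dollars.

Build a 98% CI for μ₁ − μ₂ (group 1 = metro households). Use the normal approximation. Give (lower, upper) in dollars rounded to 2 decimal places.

Per-group SEs: s₁/√n₁ = 214.8/√215 = 14.6492, s₂/√n₂ = 183.2/√242 = 11.7765.
Unpooled SE of the difference: √(214.59906064 + 138.68595225) = 18.7959.
Margin of error = z* · SE = 2.326 × 18.7959 = 43.7193.
x̄₁ − x̄₂ = 283 − 508 = -225.0000.
CI: -225.0000 ± 43.7193 = (-268.72, -181.28).

(-268.72, -181.28)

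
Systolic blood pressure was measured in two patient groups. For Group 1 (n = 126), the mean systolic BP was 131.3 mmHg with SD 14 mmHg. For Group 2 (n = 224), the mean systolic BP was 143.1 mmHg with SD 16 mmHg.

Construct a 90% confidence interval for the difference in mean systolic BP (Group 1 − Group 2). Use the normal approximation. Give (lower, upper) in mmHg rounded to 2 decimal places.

Per-group SEs: s₁/√n₁ = 14/√126 = 1.2472, s₂/√n₂ = 16/√224 = 1.0690.
Unpooled SE of the difference: √(1.55550784 + 1.142761) = 1.6426.
Margin of error = z* · SE = 1.645 × 1.6426 = 2.7021.
x̄₁ − x̄₂ = 131.3 − 143.1 = -11.8000.
CI: -11.8000 ± 2.7021 = (-14.50, -9.10).

(-14.50, -9.10)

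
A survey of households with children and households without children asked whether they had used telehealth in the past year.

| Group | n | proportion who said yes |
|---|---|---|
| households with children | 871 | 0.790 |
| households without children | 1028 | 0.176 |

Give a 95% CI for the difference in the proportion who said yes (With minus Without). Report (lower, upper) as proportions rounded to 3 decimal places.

(0.578, 0.650)

Each SE is √(p̂(1−p̂)/n): √(0.7900·0.2100/871) = 0.01380 and √(0.1760·0.8240/1028) = 0.01188.
SE(p̂₁ − p̂₂) = √(SE₁² + SE₂²) = √(0.00019044 + 0.0001411344) = 0.01821, since the two samples are independent.
At 95% confidence z* = 1.960; margin = 1.960 × 0.01821 = 0.03569.
The difference is 0.7900 − 0.1760 = 0.6140, so the interval is 0.6140 ± 0.03569 = (0.578, 0.650).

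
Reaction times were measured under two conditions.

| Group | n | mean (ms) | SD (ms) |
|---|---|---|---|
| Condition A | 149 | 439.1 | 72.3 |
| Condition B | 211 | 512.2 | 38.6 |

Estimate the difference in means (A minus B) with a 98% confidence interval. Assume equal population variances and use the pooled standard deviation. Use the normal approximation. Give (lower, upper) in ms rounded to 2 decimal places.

(-86.81, -59.39)

s_p = √[((n₁−1)s₁² + (n₂−1)s₂²)/(n₁+n₂−2)] = √[(148·72.3² + 210·38.6²)/358] = 55.0908.
SE = 55.0908·√(1/149 + 1/211) = 5.8952.
With z* = 2.326, margin = 2.326 × 5.8952 = 13.7122.
x̄₁ − x̄₂ = 439.1 − 512.2 = -73.1000; interval -73.1000 ± 13.7122 = (-86.81, -59.39).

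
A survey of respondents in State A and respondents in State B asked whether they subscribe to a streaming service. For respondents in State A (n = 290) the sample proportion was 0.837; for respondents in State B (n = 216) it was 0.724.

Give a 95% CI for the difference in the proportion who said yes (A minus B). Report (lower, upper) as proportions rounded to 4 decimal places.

SE₁ = √(p̂₁(1−p̂₁)/n₁) = √(0.8370·0.1630/290) = 0.02169; SE₂ = √(0.7240·0.2760/216) = 0.03042.
Independent samples: SE of the difference = √(SE₁² + SE₂²) = √(0.0004704561 + 0.0009253764) = 0.03736.
z* for 95% confidence is 1.960, so the margin of error is 1.960 × 0.03736 = 0.07323.
Point estimate p̂₁ − p̂₂ = 0.8370 − 0.7240 = 0.1130.
0.1130 ± 0.07323 → (0.0398, 0.1862).

(0.0398, 0.1862)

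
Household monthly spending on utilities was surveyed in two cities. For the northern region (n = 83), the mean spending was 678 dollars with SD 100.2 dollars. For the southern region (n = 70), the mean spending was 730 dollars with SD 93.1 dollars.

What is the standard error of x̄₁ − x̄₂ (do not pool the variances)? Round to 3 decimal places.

Per-group SEs: s₁/√n₁ = 100.2/√83 = 10.9984, s₂/√n₂ = 93.1/√70 = 11.1276.
Unpooled SE of the difference: √(120.96480256 + 123.82348176) = 15.6457.

15.646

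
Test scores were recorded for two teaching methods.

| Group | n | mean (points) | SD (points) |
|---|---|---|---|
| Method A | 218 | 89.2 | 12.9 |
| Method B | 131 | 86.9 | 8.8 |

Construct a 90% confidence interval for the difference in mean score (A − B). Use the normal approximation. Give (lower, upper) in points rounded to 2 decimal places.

(0.39, 4.21)

SE₁ = s₁/√n₁ = 12.9/√218 = 0.8737; SE₂ = 8.8/√131 = 0.7689.
Independent samples, unequal variances: SE_diff = √(SE₁² + SE₂²) = √(0.76335169 + 0.59120721) = 1.1639.
z* = 1.645, so margin of error = 1.645 × 1.1639 = 1.9146.
Difference in means = 89.2 − 86.9 = 2.3000.
2.3000 ± 1.9146 → (0.39, 4.21).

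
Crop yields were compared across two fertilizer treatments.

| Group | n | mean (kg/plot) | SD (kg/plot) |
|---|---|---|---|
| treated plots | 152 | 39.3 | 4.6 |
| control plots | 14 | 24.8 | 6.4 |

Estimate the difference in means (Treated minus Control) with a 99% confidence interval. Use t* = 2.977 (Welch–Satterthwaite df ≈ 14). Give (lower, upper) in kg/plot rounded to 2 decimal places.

(9.29, 19.71)

SE₁ = s₁/√n₁ = 4.6/√152 = 0.3731; SE₂ = 6.4/√14 = 1.7105.
Independent samples, unequal variances: SE_diff = √(SE₁² + SE₂²) = √(0.13920361 + 2.92581025) = 1.7507.
t* = 2.977, so margin of error = 2.977 × 1.7507 = 5.2118.
Difference in means = 39.3 − 24.8 = 14.5000.
14.5000 ± 5.2118 → (9.29, 19.71).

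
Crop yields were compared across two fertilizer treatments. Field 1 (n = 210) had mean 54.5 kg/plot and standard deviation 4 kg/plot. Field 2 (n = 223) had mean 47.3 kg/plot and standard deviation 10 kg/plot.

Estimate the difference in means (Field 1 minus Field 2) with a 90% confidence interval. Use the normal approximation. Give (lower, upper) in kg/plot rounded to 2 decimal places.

Per-group SEs: s₁/√n₁ = 4/√210 = 0.2760, s₂/√n₂ = 10/√223 = 0.6696.
Unpooled SE of the difference: √(0.076176 + 0.44836416) = 0.7243.
Margin of error = z* · SE = 1.645 × 0.7243 = 1.1915.
x̄₁ − x̄₂ = 54.5 − 47.3 = 7.2000.
CI: 7.2000 ± 1.1915 = (6.01, 8.39).

(6.01, 8.39)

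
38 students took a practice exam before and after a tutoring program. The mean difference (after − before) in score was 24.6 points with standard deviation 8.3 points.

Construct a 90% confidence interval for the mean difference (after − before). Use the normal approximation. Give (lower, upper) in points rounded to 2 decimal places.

This is a matched-pairs design, so SE = s_d/√n = 8.3/√38 = 1.3464.
Margin = 1.645 × 1.3464 = 2.2148; the interval is 24.6 ± 2.2148 = (22.39, 26.81).

(22.39, 26.81)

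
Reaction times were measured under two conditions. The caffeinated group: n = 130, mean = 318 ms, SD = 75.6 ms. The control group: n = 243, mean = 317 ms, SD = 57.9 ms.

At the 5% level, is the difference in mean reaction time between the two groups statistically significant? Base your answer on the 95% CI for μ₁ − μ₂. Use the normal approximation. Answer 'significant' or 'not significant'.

not significant

Per-group SEs: s₁/√n₁ = 75.6/√130 = 6.6306, s₂/√n₂ = 57.9/√243 = 3.7143.
Unpooled SE of the difference: √(43.96485636 + 13.79602449) = 7.6001.
Margin of error = z* · SE = 1.960 × 7.6001 = 14.8962.
x̄₁ − x̄₂ = 318 − 317 = 1.0000.
CI: 1.0000 ± 14.8962 = (-13.8962, 15.8962).
The interval (-13.8962, 15.8962) contains 0, so the difference is not significant.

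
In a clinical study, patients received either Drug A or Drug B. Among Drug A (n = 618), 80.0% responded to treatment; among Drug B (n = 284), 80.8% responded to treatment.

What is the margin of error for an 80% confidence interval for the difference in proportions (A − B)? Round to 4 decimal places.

0.0364

SE₁ = √(p̂₁(1−p̂₁)/n₁) = √(0.8000·0.2000/618) = 0.01609; SE₂ = √(0.8080·0.1920/284) = 0.02337.
Independent samples: SE of the difference = √(SE₁² + SE₂²) = √(0.0002588881 + 0.0005461569) = 0.02837.
z* for 80% confidence is 1.282, so the margin of error is 1.282 × 0.02837 = 0.03637.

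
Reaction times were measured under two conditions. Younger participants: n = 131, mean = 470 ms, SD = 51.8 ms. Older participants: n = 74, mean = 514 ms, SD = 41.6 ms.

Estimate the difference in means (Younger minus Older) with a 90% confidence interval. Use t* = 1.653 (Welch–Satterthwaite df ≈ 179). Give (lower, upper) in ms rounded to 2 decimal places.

Per-group SEs: s₁/√n₁ = 51.8/√131 = 4.5258, s₂/√n₂ = 41.6/√74 = 4.8359.
Unpooled SE of the difference: √(20.48286564 + 23.38592881) = 6.6234.
Margin of error = t* · SE = 1.653 × 6.6234 = 10.9485.
x̄₁ − x̄₂ = 470 − 514 = -44.0000.
CI: -44.0000 ± 10.9485 = (-54.95, -33.05).

(-54.95, -33.05)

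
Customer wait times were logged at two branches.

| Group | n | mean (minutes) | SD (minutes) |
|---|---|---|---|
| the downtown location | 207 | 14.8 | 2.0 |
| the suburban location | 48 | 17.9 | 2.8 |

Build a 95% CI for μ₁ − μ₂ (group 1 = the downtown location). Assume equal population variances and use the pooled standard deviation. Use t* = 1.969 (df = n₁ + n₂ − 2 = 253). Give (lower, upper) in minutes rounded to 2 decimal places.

(-3.78, -2.42)

Pooled variance s_p² = [206·2.0² + 47·2.8²] / (207+48−2) = 4.7134, so s_p = 2.1710.
SE_diff = s_p·√(1/n₁ + 1/n₂) = 2.1710·√(1/207 + 1/48) = 0.3478.
t* = 1.969; margin = 1.969 × 0.3478 = 0.6848.
Difference = 14.8 − 17.9 = -3.1000.
-3.1000 ± 0.6848 → (-3.78, -2.42).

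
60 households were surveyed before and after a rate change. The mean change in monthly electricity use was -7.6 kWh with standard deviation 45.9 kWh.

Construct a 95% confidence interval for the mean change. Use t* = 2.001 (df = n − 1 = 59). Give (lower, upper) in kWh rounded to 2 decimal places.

This is a matched-pairs design, so SE = s_d/√n = 45.9/√60 = 5.9257.
Margin = 2.001 × 5.9257 = 11.8573; the interval is -7.6 ± 11.8573 = (-19.46, 4.26).

(-19.46, 4.26)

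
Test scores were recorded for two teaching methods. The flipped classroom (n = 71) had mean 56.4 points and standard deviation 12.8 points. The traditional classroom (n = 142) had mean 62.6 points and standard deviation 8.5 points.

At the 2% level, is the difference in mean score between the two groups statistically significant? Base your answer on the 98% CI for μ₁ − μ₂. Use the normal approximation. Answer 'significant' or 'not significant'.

significant

SE₁ = s₁/√n₁ = 12.8/√71 = 1.5191; SE₂ = 8.5/√142 = 0.7133.
Independent samples, unequal variances: SE_diff = √(SE₁² + SE₂²) = √(2.30766481 + 0.50879689) = 1.6782.
z* = 2.326, so margin of error = 2.326 × 1.6782 = 3.9035.
Difference in means = 56.4 − 62.6 = -6.2000.
-6.2000 ± 3.9035 → (-10.1035, -2.2965).
The interval (-10.1035, -2.2965) does not contain 0, so the difference is significant.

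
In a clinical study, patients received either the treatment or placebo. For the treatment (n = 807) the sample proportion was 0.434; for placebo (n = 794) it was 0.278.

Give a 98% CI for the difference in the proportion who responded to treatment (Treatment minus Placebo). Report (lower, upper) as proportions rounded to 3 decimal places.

The two standard errors are √(0.4340×0.5660/807) = 0.01745 and √(0.2780×0.7220/794) = 0.01590.
Because the samples are independent, SE_diff = √(0.01745² + 0.01590²) = 0.02361.
Using z* = 2.326 for 98%, ME = 2.326 × 0.02361 = 0.05492.
p̂₁ − p̂₂ = 0.1560; interval 0.1560 ± 0.05492 gives (0.101, 0.211).

(0.101, 0.211)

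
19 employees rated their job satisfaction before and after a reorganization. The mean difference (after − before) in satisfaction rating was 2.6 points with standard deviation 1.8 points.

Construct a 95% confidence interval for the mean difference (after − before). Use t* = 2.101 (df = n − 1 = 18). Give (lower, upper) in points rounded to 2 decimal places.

(1.73, 3.47)

This is a matched-pairs design, so SE = s_d/√n = 1.8/√19 = 0.4129.
Margin = 2.101 × 0.4129 = 0.8675; the interval is 2.6 ± 0.8675 = (1.73, 3.47).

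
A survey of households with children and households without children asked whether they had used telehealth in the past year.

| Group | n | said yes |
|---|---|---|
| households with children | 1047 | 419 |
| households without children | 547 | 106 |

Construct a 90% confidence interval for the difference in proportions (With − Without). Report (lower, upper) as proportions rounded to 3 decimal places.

(0.169, 0.244)

p̂₁ = 419/1047 = 0.4002 and p̂₂ = 106/547 = 0.1938.
SE₁ = √(p̂₁(1−p̂₁)/n₁) = √(0.4002·0.5998/1047) = 0.01514; SE₂ = √(0.1938·0.8062/547) = 0.01690.
Independent samples: SE of the difference = √(SE₁² + SE₂²) = √(0.0002292196 + 0.00028561) = 0.02269.
z* for 90% confidence is 1.645, so the margin of error is 1.645 × 0.02269 = 0.03733.
Point estimate p̂₁ − p̂₂ = 0.4002 − 0.1938 = 0.2064.
0.2064 ± 0.03733 → (0.169, 0.244).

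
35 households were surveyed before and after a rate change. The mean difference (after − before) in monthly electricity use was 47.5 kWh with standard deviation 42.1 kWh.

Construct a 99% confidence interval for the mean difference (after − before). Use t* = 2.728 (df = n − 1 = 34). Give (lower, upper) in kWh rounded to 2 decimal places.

(28.09, 66.91)

This is a matched-pairs design, so SE = s_d/√n = 42.1/√35 = 7.1162.
Margin = 2.728 × 7.1162 = 19.4130; the interval is 47.5 ± 19.4130 = (28.09, 66.91).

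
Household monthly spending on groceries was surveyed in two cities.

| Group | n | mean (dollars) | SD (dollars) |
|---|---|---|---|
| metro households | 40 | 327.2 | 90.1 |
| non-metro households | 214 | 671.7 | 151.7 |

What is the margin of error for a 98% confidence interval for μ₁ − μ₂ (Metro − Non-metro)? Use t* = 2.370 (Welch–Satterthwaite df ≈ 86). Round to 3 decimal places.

41.761

Standard errors of each mean: 90.1/√40 = 14.2461 and 151.7/√214 = 10.3700.
SE(x̄₁ − x̄₂) = √(14.2461² + 10.3700²) = 17.6207 for independent samples with unequal variances.
With t* = 2.370, the margin is 2.370 × 17.6207 = 41.7611.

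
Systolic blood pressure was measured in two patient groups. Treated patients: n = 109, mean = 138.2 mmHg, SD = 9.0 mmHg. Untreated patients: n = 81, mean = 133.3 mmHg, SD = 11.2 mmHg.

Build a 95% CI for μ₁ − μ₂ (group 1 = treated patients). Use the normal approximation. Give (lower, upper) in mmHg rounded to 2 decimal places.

(1.93, 7.87)

Standard errors of each mean: 9.0/√109 = 0.8620 and 11.2/√81 = 1.2444.
SE(x̄₁ − x̄₂) = √(0.8620² + 1.2444²) = 1.5138 for independent samples with unequal variances.
With z* = 1.960, the margin is 1.960 × 1.5138 = 2.9670.
x̄₁ − x̄₂ = 138.2 − 133.3 = 4.9000; the interval is 4.9000 ± 2.9670 = (1.93, 7.87).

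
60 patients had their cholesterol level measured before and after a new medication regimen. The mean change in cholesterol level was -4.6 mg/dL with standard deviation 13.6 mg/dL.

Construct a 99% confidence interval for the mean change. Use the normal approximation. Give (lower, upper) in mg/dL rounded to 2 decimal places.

(-9.12, -0.08)

This is a matched-pairs design, so SE = s_d/√n = 13.6/√60 = 1.7558.
Margin = 2.576 × 1.7558 = 4.5229; the interval is -4.6 ± 4.5229 = (-9.12, -0.08).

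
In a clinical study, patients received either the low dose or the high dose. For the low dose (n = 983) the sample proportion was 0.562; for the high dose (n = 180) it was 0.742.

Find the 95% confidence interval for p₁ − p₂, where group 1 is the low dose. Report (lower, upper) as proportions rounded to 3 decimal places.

Each SE is √(p̂(1−p̂)/n): √(0.5620·0.4380/983) = 0.01582 and √(0.7420·0.2580/180) = 0.03261.
SE(p̂₁ − p̂₂) = √(SE₁² + SE₂²) = √(0.0002502724 + 0.0010634121) = 0.03624, since the two samples are independent.
At 95% confidence z* = 1.960; margin = 1.960 × 0.03624 = 0.07103.
The difference is 0.5620 − 0.7420 = -0.1800, so the interval is -0.1800 ± 0.07103 = (-0.251, -0.109).

(-0.251, -0.109)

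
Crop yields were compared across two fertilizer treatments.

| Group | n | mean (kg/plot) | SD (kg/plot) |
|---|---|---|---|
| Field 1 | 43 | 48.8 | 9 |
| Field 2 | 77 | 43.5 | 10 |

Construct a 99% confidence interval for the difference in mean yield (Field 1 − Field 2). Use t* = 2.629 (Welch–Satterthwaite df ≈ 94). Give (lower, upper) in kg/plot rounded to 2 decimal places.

SE₁ = s₁/√n₁ = 9/√43 = 1.3725; SE₂ = 10/√77 = 1.1396.
Independent samples, unequal variances: SE_diff = √(SE₁² + SE₂²) = √(1.88375625 + 1.29868816) = 1.7839.
t* = 2.629, so margin of error = 2.629 × 1.7839 = 4.6899.
Difference in means = 48.8 − 43.5 = 5.3000.
5.3000 ± 4.6899 → (0.61, 9.99).

(0.61, 9.99)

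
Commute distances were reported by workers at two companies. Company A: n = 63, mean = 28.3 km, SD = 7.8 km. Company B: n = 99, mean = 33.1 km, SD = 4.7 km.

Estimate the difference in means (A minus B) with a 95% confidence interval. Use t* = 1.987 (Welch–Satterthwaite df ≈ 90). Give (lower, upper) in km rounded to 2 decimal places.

(-6.97, -2.63)

Standard errors of each mean: 7.8/√63 = 0.9827 and 4.7/√99 = 0.4724.
SE(x̄₁ − x̄₂) = √(0.9827² + 0.4724²) = 1.0903 for independent samples with unequal variances.
With t* = 1.987, the margin is 1.987 × 1.0903 = 2.1664.
x̄₁ − x̄₂ = 28.3 − 33.1 = -4.8000; the interval is -4.8000 ± 2.1664 = (-6.97, -2.63).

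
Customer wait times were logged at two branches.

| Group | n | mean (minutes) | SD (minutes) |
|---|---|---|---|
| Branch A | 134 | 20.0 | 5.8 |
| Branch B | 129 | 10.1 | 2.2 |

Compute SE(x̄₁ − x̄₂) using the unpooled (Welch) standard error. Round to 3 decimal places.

0.537

Per-group SEs: s₁/√n₁ = 5.8/√134 = 0.5010, s₂/√n₂ = 2.2/√129 = 0.1937.
Unpooled SE of the difference: √(0.251001 + 0.03751969) = 0.5371.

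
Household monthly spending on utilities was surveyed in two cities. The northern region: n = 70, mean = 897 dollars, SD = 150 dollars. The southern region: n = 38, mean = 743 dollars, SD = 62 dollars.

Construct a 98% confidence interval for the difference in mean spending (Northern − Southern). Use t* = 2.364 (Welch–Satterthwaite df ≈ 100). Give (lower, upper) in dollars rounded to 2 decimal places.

(105.40, 202.60)

Per-group SEs: s₁/√n₁ = 150/√70 = 17.9284, s₂/√n₂ = 62/√38 = 10.0577.
Unpooled SE of the difference: √(321.42752656 + 101.15732929) = 20.5569.
Margin of error = t* · SE = 2.364 × 20.5569 = 48.5965.
x̄₁ − x̄₂ = 897 − 743 = 154.0000.
CI: 154.0000 ± 48.5965 = (105.40, 202.60).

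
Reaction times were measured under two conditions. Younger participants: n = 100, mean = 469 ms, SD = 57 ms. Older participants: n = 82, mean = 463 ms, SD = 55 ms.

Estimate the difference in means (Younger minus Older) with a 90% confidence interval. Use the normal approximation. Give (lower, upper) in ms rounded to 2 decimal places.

(-7.70, 19.70)

SE₁ = s₁/√n₁ = 57/√100 = 5.7000; SE₂ = 55/√82 = 6.0737.
Independent samples, unequal variances: SE_diff = √(SE₁² + SE₂²) = √(32.49 + 36.88983169) = 8.3295.
z* = 1.645, so margin of error = 1.645 × 8.3295 = 13.7020.
Difference in means = 469 − 463 = 6.0000.
6.0000 ± 13.7020 → (-7.70, 19.70).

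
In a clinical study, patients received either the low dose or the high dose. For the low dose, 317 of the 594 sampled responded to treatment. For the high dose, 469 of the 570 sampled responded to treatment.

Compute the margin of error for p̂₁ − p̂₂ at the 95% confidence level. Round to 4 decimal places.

p̂₁ = 317/594 = 0.5337 and p̂₂ = 469/570 = 0.8228.
SE₁ = √(p̂₁(1−p̂₁)/n₁) = √(0.5337·0.4663/594) = 0.02047; SE₂ = √(0.8228·0.1772/570) = 0.01599.
Independent samples: SE of the difference = √(SE₁² + SE₂²) = √(0.0004190209 + 0.0002556801) = 0.02598.
z* for 95% confidence is 1.960, so the margin of error is 1.960 × 0.02598 = 0.05092.

0.0509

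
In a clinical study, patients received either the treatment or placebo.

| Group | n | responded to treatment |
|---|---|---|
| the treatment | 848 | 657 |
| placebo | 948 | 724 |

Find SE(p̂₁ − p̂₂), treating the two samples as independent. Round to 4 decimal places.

0.0199

First, p̂₁ = 657/848 = 0.7748; p̂₂ = 724/948 = 0.7637.
The two standard errors are √(0.7748×0.2252/848) = 0.01434 and √(0.7637×0.2363/948) = 0.01380.
Because the samples are independent, SE_diff = √(0.01434² + 0.01380²) = 0.01990.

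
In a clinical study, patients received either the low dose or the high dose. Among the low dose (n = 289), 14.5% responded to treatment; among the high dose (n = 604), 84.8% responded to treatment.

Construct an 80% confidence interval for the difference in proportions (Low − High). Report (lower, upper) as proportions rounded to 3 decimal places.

(-0.735, -0.671)

SE₁ = √(p̂₁(1−p̂₁)/n₁) = √(0.1450·0.8550/289) = 0.02071; SE₂ = √(0.8480·0.1520/604) = 0.01461.
Independent samples: SE of the difference = √(SE₁² + SE₂²) = √(0.0004289041 + 0.0002134521) = 0.02534.
z* for 80% confidence is 1.282, so the margin of error is 1.282 × 0.02534 = 0.03249.
Point estimate p̂₁ − p̂₂ = 0.1450 − 0.8480 = -0.7030.
-0.7030 ± 0.03249 → (-0.735, -0.671).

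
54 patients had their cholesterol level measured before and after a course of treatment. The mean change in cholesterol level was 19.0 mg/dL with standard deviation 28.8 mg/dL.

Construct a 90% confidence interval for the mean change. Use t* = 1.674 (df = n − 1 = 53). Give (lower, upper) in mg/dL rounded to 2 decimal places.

(12.44, 25.56)

Paired design: SE = s_d/√n = 28.8/√54 = 3.9192.
t* = 1.674; margin of error = 1.674 × 3.9192 = 6.5607.
19.0 ± 6.5607 → (12.44, 25.56).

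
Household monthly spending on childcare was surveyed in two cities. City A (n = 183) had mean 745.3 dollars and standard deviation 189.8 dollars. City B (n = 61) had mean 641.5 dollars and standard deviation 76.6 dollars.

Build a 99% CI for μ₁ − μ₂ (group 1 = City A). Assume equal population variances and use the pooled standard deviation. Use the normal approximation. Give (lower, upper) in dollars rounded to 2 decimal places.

(39.45, 168.15)

s_p = √[((n₁−1)s₁² + (n₂−1)s₂²)/(n₁+n₂−2)] = √[(182·189.8² + 60·76.6²)/242] = 168.9592.
SE = 168.9592·√(1/183 + 1/61) = 24.9796.
With z* = 2.576, margin = 2.576 × 24.9796 = 64.3474.
x̄₁ − x̄₂ = 745.3 − 641.5 = 103.8000; interval 103.8000 ± 64.3474 = (39.45, 168.15).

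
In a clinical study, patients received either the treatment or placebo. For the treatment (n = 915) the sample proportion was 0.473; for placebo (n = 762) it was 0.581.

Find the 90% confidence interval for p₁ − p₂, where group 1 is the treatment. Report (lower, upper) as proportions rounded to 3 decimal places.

(-0.148, -0.068)

The two standard errors are √(0.4730×0.5270/915) = 0.01651 and √(0.5810×0.4190/762) = 0.01787.
Because the samples are independent, SE_diff = √(0.01651² + 0.01787²) = 0.02433.
Using z* = 1.645 for 90%, ME = 1.645 × 0.02433 = 0.04002.
p̂₁ − p̂₂ = -0.1080; interval -0.1080 ± 0.04002 gives (-0.148, -0.068).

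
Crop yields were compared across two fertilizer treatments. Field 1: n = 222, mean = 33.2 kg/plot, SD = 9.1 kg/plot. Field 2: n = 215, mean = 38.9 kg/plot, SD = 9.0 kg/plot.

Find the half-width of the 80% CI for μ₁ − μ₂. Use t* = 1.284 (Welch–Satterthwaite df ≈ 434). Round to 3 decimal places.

1.112

SE₁ = s₁/√n₁ = 9.1/√222 = 0.6108; SE₂ = 9.0/√215 = 0.6138.
Independent samples, unequal variances: SE_diff = √(SE₁² + SE₂²) = √(0.37307664 + 0.37675044) = 0.8659.
t* = 1.284, so margin of error = 1.284 × 0.8659 = 1.1118.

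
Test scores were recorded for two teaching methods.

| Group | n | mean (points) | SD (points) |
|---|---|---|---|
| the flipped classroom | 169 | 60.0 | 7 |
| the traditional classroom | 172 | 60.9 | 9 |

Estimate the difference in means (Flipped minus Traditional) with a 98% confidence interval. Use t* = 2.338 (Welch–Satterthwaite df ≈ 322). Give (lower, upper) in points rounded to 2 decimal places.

Per-group SEs: s₁/√n₁ = 7/√169 = 0.5385, s₂/√n₂ = 9/√172 = 0.6862.
Unpooled SE of the difference: √(0.28998225 + 0.47087044) = 0.8723.
Margin of error = t* · SE = 2.338 × 0.8723 = 2.0394.
x̄₁ − x̄₂ = 60.0 − 60.9 = -0.9000.
CI: -0.9000 ± 2.0394 = (-2.94, 1.14).

(-2.94, 1.14)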